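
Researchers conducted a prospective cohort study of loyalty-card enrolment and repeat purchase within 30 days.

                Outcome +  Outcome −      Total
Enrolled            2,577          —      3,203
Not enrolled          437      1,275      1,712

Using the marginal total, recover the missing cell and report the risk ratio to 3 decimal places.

The missing cell is in the exposed row: 3203 − 2577 = 626.
So a = 2577, b = 626, c = 437, d = 1275.
RR = [a/(a+b)] / [c/(c+d)] = (2577/3203) / (437/1712) = 0.80456/0.25526 = 3.15195

3.152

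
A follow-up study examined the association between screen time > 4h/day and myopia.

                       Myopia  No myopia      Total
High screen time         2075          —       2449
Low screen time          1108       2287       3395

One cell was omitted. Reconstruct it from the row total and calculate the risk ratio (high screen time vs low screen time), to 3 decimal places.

2.596

The missing cell is in the exposed row: 2449 − 2075 = 374.
So a = 2075, b = 374, c = 1108, d = 2287.
RR = [a/(a+b)] / [c/(c+d)] = (2075/2449) / (1108/3395) = 0.84728/0.32636 = 2.59615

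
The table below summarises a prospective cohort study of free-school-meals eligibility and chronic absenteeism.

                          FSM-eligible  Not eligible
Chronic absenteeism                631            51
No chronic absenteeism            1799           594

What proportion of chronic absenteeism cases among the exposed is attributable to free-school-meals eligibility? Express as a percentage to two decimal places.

Reading the table with exposure as columns: a = 631 (FSM-eligible, case), b = 1799 (FSM-eligible, non-case), c = 51 (Not eligible, case), d = 594.
Risk in exposed = 631/2430 = 0.25967; risk in unexposed = 51/645 = 0.07907.
RR = 0.25967/0.07907 = 3.28407
AR% = (RR − 1)/RR × 100 = (3.28407 − 1)/3.28407 × 100 = 69.5500%

69.55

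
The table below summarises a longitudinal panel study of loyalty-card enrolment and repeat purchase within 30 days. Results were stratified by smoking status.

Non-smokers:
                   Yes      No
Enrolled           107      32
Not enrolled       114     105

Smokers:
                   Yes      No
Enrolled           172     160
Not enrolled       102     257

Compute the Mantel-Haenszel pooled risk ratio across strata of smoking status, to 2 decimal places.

RR_MH = Σ(aᵢ·n₀ᵢ/nᵢ) / Σ(cᵢ·n₁ᵢ/nᵢ), with n₁ᵢ = aᵢ+bᵢ (exposed), n₀ᵢ = cᵢ+dᵢ (unexposed), nᵢ = n₁ᵢ+n₀ᵢ.
Stratum 1 (Non-smokers): n₁ = 139, n₀ = 219, n = 358; a·n₀/n = 107·219/358 = 65.4553; c·n₁/n = 114·139/358 = 44.2626
Stratum 2 (Smokers): n₁ = 332, n₀ = 359, n = 691; a·n₀/n = 172·359/691 = 89.3603; c·n₁/n = 102·332/691 = 49.0072
RR_MH = (65.4553 + 89.3603) / (44.2626 + 49.0072) = 154.8157 / 93.2698 = 1.65987

1.66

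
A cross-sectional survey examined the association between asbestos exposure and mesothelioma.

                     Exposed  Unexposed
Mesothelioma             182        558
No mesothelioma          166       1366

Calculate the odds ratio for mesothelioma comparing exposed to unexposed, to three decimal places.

2.684

Reading the table with exposure as columns: a = 182 (Exposed, case), b = 166 (Exposed, non-case), c = 558 (Unexposed, case), d = 1366.
OR = (a·d)/(b·c) = (182 × 1366) / (166 × 558) = 248612 / 92628 = 2.68398
The odds of mesothelioma are about 2.68 times as high in the exposed group.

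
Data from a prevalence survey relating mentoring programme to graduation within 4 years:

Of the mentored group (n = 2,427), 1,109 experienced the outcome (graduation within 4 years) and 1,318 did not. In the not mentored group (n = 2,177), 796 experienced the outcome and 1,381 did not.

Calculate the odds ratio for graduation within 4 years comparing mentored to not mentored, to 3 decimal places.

1.460

From the description: a = 1109, b = 1318, c = 796, d = 1381.
OR = (a·d)/(b·c) = (1109 × 1381) / (1318 × 796) = 1531529 / 1049128 = 1.45981
The odds of graduation within 4 years are about 1.46 times as high in the mentored group.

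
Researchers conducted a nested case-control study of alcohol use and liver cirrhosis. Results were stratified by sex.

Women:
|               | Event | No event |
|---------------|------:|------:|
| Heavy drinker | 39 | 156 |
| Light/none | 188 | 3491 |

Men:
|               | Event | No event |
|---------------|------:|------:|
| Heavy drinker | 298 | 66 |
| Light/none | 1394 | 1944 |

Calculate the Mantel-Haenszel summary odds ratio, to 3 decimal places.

5.910

OR_MH = Σ(aᵢdᵢ/nᵢ) / Σ(bᵢcᵢ/nᵢ), where nᵢ is the stratum total.
Stratum 1 (Women): n = 3874; a·d/n = 39·3491/3874 = 35.1443; b·c/n = 156·188/3874 = 7.5705
Stratum 2 (Men): n = 3702; a·d/n = 298·1944/3702 = 156.4862; b·c/n = 66·1394/3702 = 24.8525
OR_MH = (35.1443 + 156.4862) / (7.5705 + 24.8525) = 191.6305 / 32.4230 = 5.91033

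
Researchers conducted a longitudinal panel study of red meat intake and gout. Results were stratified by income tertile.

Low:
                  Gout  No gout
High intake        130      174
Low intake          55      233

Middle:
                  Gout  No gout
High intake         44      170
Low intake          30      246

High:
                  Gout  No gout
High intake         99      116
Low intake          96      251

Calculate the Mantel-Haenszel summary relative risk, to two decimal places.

RR_MH = Σ(aᵢ·n₀ᵢ/nᵢ) / Σ(cᵢ·n₁ᵢ/nᵢ), with n₁ᵢ = aᵢ+bᵢ (exposed), n₀ᵢ = cᵢ+dᵢ (unexposed), nᵢ = n₁ᵢ+n₀ᵢ.
Stratum 1 (Low): n₁ = 304, n₀ = 288, n = 592; a·n₀/n = 130·288/592 = 63.2432; c·n₁/n = 55·304/592 = 28.2432
Stratum 2 (Middle): n₁ = 214, n₀ = 276, n = 490; a·n₀/n = 44·276/490 = 24.7837; c·n₁/n = 30·214/490 = 13.1020
Stratum 3 (High): n₁ = 215, n₀ = 347, n = 562; a·n₀/n = 99·347/562 = 61.1263; c·n₁/n = 96·215/562 = 36.7260
RR_MH = (63.2432 + 24.7837 + 61.1263) / (28.2432 + 13.1020 + 36.7260) = 149.1533 / 78.0713 = 1.91048

1.91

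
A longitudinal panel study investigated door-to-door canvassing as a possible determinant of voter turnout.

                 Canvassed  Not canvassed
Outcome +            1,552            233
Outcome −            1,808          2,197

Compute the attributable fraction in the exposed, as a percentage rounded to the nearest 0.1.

Reading the table with exposure as columns: a = 1552 (Canvassed, case), b = 1808 (Canvassed, non-case), c = 233 (Not canvassed, case), d = 2197.
Risk in exposed = 1552/3360 = 0.46190; risk in unexposed = 233/2430 = 0.09588.
RR = 0.46190/0.09588 = 4.81729
AR% = (RR − 1)/RR × 100 = (4.81729 − 1)/4.81729 × 100 = 79.2414%

79.2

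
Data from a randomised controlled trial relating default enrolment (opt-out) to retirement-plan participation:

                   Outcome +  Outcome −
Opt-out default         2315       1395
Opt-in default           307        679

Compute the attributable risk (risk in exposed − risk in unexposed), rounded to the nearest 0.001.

0.313

Cells: a = 2315, b = 1395, c = 307, d = 679.
Risk in exposed = 2315/3710 = 0.623989; risk in unexposed = 307/986 = 0.311359.
Risk difference = 0.623989 − 0.311359 = 0.312630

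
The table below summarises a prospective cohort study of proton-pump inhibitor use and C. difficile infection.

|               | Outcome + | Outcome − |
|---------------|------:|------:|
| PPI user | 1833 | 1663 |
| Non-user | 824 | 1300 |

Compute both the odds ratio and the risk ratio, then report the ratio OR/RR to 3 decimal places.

Cells: a = 1833, b = 1663, c = 824, d = 1300.
OR = (1833·1300)/(1663·824) = 2382900/1370312 = 1.73895
Risk in exposed = 1833/3496 = 0.52431; risk in unexposed = 824/2124 = 0.38795; RR = 1.35151
OR/RR = 1.73895 / 1.35151 = 1.28667
The outcome is not rare, so the OR lies further from 1 than the RR.

1.287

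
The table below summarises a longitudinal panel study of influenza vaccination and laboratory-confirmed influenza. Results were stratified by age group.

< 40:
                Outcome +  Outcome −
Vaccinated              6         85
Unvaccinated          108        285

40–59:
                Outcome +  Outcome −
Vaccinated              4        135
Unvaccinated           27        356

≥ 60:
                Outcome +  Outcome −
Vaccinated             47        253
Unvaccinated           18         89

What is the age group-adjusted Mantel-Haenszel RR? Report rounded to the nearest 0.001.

0.495

RR_MH = Σ(aᵢ·n₀ᵢ/nᵢ) / Σ(cᵢ·n₁ᵢ/nᵢ), with n₁ᵢ = aᵢ+bᵢ (exposed), n₀ᵢ = cᵢ+dᵢ (unexposed), nᵢ = n₁ᵢ+n₀ᵢ.
Stratum 1 (< 40): n₁ = 91, n₀ = 393, n = 484; a·n₀/n = 6·393/484 = 4.8719; c·n₁/n = 108·91/484 = 20.3058
Stratum 2 (40–59): n₁ = 139, n₀ = 383, n = 522; a·n₀/n = 4·383/522 = 2.9349; c·n₁/n = 27·139/522 = 7.1897
Stratum 3 (≥ 60): n₁ = 300, n₀ = 107, n = 407; a·n₀/n = 47·107/407 = 12.3563; c·n₁/n = 18·300/407 = 13.2678
RR_MH = (4.8719 + 2.9349 + 12.3563) / (20.3058 + 7.1897 + 13.2678) = 20.1630 / 40.7633 = 0.49464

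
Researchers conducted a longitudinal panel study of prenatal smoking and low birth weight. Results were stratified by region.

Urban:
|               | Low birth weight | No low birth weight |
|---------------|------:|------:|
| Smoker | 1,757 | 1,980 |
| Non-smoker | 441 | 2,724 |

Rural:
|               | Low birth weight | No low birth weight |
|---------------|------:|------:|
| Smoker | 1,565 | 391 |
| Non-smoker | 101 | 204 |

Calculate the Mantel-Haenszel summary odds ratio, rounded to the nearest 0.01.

OR_MH = Σ(aᵢdᵢ/nᵢ) / Σ(bᵢcᵢ/nᵢ), where nᵢ is the stratum total.
Stratum 1 (Urban): n = 6902; a·d/n = 1757·2724/6902 = 693.4320; b·c/n = 1980·441/6902 = 126.5112
Stratum 2 (Rural): n = 2261; a·d/n = 1565·204/2261 = 141.2030; b·c/n = 391·101/2261 = 17.4662
OR_MH = (693.4320 + 141.2030) / (126.5112 + 17.4662) = 834.6351 / 143.9773 = 5.79699

5.80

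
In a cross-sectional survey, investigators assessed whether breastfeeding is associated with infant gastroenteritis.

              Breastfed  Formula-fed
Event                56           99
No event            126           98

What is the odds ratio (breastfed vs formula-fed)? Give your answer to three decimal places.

0.440

Reading the table with exposure as columns: a = 56 (Breastfed, case), b = 126 (Breastfed, non-case), c = 99 (Formula-fed, case), d = 98.
OR = (a·d)/(b·c) = (56 × 98) / (126 × 99) = 5488 / 12474 = 0.43996
Exposure is associated with lower odds of infant gastroenteritis (OR = 0.44 < 1).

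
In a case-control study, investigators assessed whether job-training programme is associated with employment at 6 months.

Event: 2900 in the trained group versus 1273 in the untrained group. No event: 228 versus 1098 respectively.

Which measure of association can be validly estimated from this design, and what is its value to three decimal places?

10.971

From the description: a = 2900, b = 228, c = 1273, d = 1098.
This is a case-control study: participants were sampled on outcome status, so risks in the source population cannot be estimated directly — relative risk is not valid here. The odds ratio is the appropriate measure.
OR = (a·d)/(b·c) = (2900 × 1098) / (228 × 1273) = 3184200 / 290244 = 10.97077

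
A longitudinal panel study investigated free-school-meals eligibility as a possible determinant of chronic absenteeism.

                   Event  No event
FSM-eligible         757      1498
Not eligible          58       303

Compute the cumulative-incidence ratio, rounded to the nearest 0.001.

Cells: a = 757, b = 1498, c = 58, d = 303.
Risk in exposed = 757/2255 = 0.33570; risk in unexposed = 58/361 = 0.16066.
RR = 0.33570 / 0.16066 = 2.08943
The risk among the exposed is 2.09 times that among the unexposed.

2.089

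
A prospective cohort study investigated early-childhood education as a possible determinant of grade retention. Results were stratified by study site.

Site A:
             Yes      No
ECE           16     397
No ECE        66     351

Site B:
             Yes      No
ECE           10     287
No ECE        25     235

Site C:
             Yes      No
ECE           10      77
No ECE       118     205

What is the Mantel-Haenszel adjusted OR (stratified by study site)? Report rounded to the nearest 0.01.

OR_MH = Σ(aᵢdᵢ/nᵢ) / Σ(bᵢcᵢ/nᵢ), where nᵢ is the stratum total.
Stratum 1 (Site A): n = 830; a·d/n = 16·351/830 = 6.7663; b·c/n = 397·66/830 = 31.5687
Stratum 2 (Site B): n = 557; a·d/n = 10·235/557 = 4.2190; b·c/n = 287·25/557 = 12.8815
Stratum 3 (Site C): n = 410; a·d/n = 10·205/410 = 5.0000; b·c/n = 77·118/410 = 22.1610
OR_MH = (6.7663 + 4.2190 + 5.0000) / (31.5687 + 12.8815 + 22.1610) = 15.9853 / 66.6112 = 0.23998

0.24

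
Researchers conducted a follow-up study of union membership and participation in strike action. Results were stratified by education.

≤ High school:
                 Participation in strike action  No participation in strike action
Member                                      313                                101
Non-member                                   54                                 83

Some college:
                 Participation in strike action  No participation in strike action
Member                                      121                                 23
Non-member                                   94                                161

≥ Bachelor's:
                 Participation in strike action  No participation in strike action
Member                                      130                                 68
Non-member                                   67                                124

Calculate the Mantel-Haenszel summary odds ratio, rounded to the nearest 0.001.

OR_MH = Σ(aᵢdᵢ/nᵢ) / Σ(bᵢcᵢ/nᵢ), where nᵢ is the stratum total.
Stratum 1 (≤ High school): n = 551; a·d/n = 313·83/551 = 47.1488; b·c/n = 101·54/551 = 9.8984
Stratum 2 (Some college): n = 399; a·d/n = 121·161/399 = 48.8246; b·c/n = 23·94/399 = 5.4185
Stratum 3 (≥ Bachelor's): n = 389; a·d/n = 130·124/389 = 41.4396; b·c/n = 68·67/389 = 11.7121
OR_MH = (47.1488 + 48.8246 + 41.4396) / (9.8984 + 5.4185 + 11.7121) = 137.4130 / 27.0290 = 5.08391

5.084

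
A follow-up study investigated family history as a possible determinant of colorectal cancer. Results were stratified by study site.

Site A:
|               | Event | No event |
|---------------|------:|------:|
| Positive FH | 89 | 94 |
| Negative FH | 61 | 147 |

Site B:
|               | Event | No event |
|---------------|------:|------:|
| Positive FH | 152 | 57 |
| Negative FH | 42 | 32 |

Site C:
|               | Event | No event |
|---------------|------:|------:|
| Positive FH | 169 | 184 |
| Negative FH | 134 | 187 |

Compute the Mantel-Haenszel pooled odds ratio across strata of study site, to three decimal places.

OR_MH = Σ(aᵢdᵢ/nᵢ) / Σ(bᵢcᵢ/nᵢ), where nᵢ is the stratum total.
Stratum 1 (Site A): n = 391; a·d/n = 89·147/391 = 33.4604; b·c/n = 94·61/391 = 14.6650
Stratum 2 (Site B): n = 283; a·d/n = 152·32/283 = 17.1873; b·c/n = 57·42/283 = 8.4594
Stratum 3 (Site C): n = 674; a·d/n = 169·187/674 = 46.8887; b·c/n = 184·134/674 = 36.5816
OR_MH = (33.4604 + 17.1873 + 46.8887) / (14.6650 + 8.4594 + 36.5816) = 97.5364 / 59.7059 = 1.63361

1.634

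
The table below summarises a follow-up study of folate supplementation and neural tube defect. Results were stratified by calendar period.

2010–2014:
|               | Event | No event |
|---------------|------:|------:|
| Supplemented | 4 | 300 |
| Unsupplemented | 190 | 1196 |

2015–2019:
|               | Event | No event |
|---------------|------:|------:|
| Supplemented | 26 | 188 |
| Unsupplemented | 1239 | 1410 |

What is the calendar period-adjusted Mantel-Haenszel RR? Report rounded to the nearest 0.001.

0.216

RR_MH = Σ(aᵢ·n₀ᵢ/nᵢ) / Σ(cᵢ·n₁ᵢ/nᵢ), with n₁ᵢ = aᵢ+bᵢ (exposed), n₀ᵢ = cᵢ+dᵢ (unexposed), nᵢ = n₁ᵢ+n₀ᵢ.
Stratum 1 (2010–2014): n₁ = 304, n₀ = 1386, n = 1690; a·n₀/n = 4·1386/1690 = 3.2805; c·n₁/n = 190·304/1690 = 34.1775
Stratum 2 (2015–2019): n₁ = 214, n₀ = 2649, n = 2863; a·n₀/n = 26·2649/2863 = 24.0566; c·n₁/n = 1239·214/2863 = 92.6112
RR_MH = (3.2805 + 24.0566) / (34.1775 + 92.6112) = 27.3371 / 126.7888 = 0.21561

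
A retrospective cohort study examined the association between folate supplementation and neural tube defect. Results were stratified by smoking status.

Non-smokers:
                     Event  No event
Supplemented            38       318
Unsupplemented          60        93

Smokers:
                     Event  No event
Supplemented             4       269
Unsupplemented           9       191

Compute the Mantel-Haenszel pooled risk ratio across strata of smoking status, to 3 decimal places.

0.278

RR_MH = Σ(aᵢ·n₀ᵢ/nᵢ) / Σ(cᵢ·n₁ᵢ/nᵢ), with n₁ᵢ = aᵢ+bᵢ (exposed), n₀ᵢ = cᵢ+dᵢ (unexposed), nᵢ = n₁ᵢ+n₀ᵢ.
Stratum 1 (Non-smokers): n₁ = 356, n₀ = 153, n = 509; a·n₀/n = 38·153/509 = 11.4224; c·n₁/n = 60·356/509 = 41.9646
Stratum 2 (Smokers): n₁ = 273, n₀ = 200, n = 473; a·n₀/n = 4·200/473 = 1.6913; c·n₁/n = 9·273/473 = 5.1945
RR_MH = (11.4224 + 1.6913) / (41.9646 + 5.1945) = 13.1137 / 47.1591 = 0.27807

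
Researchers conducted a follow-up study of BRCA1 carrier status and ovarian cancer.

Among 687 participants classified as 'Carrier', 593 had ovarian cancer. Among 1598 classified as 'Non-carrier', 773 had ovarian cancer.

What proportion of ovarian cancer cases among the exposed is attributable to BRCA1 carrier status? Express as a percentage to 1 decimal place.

44.0

From the description: a = 593, b = 94, c = 773, d = 825.
Risk in exposed = 593/687 = 0.86317; risk in unexposed = 773/1598 = 0.48373.
RR = 0.86317/0.48373 = 1.78441
AR% = (RR − 1)/RR × 100 = (1.78441 − 1)/1.78441 × 100 = 43.9591%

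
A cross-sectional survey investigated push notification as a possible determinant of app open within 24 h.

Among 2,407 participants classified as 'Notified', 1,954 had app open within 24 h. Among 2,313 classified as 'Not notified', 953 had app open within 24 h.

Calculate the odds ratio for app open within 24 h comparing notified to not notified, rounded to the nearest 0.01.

6.16

From the description: a = 1954, b = 453, c = 953, d = 1360.
OR = (a·d)/(b·c) = (1954 × 1360) / (453 × 953) = 2657440 / 431709 = 6.15563
The odds of app open within 24 h are about 6.16 times as high in the notified group.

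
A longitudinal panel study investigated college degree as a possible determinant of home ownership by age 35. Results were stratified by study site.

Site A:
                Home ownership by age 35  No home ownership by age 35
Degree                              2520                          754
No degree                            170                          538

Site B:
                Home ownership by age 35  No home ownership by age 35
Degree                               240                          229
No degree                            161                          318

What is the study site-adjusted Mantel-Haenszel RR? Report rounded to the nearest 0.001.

2.595

RR_MH = Σ(aᵢ·n₀ᵢ/nᵢ) / Σ(cᵢ·n₁ᵢ/nᵢ), with n₁ᵢ = aᵢ+bᵢ (exposed), n₀ᵢ = cᵢ+dᵢ (unexposed), nᵢ = n₁ᵢ+n₀ᵢ.
Stratum 1 (Site A): n₁ = 3274, n₀ = 708, n = 3982; a·n₀/n = 2520·708/3982 = 448.0563; c·n₁/n = 170·3274/3982 = 139.7740
Stratum 2 (Site B): n₁ = 469, n₀ = 479, n = 948; a·n₀/n = 240·479/948 = 121.2658; c·n₁/n = 161·469/948 = 79.6508
RR_MH = (448.0563 + 121.2658) / (139.7740 + 79.6508) = 569.3221 / 219.4248 = 2.59461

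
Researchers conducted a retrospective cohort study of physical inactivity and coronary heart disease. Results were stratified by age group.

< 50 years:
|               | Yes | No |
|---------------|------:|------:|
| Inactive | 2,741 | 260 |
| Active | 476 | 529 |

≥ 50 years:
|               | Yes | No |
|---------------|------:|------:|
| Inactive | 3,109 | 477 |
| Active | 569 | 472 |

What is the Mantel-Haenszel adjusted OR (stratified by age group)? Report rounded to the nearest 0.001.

OR_MH = Σ(aᵢdᵢ/nᵢ) / Σ(bᵢcᵢ/nᵢ), where nᵢ is the stratum total.
Stratum 1 (< 50 years): n = 4006; a·d/n = 2741·529/4006 = 361.9543; b·c/n = 260·476/4006 = 30.8937
Stratum 2 (≥ 50 years): n = 4627; a·d/n = 3109·472/4627 = 317.1489; b·c/n = 477·569/4627 = 58.6585
OR_MH = (361.9543 + 317.1489) / (30.8937 + 58.6585) = 679.1032 / 89.5522 = 7.58332

7.583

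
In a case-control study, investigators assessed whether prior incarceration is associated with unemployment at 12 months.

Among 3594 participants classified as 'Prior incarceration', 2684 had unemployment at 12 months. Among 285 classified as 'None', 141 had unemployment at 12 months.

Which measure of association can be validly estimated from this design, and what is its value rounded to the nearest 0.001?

From the description: a = 2684, b = 910, c = 141, d = 144.
This is a case-control study: participants were sampled on outcome status, so risks in the source population cannot be estimated directly — relative risk is not valid here. The odds ratio is the appropriate measure.
OR = (a·d)/(b·c) = (2684 × 144) / (910 × 141) = 386496 / 128310 = 3.01220

3.012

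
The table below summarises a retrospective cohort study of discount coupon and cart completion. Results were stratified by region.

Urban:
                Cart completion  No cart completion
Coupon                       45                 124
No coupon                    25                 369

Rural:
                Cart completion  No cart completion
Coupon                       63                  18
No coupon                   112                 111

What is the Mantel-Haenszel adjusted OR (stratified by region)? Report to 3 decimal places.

4.325

OR_MH = Σ(aᵢdᵢ/nᵢ) / Σ(bᵢcᵢ/nᵢ), where nᵢ is the stratum total.
Stratum 1 (Urban): n = 563; a·d/n = 45·369/563 = 29.4938; b·c/n = 124·25/563 = 5.5062
Stratum 2 (Rural): n = 304; a·d/n = 63·111/304 = 23.0033; b·c/n = 18·112/304 = 6.6316
OR_MH = (29.4938 + 23.0033) / (5.5062 + 6.6316) = 52.4971 / 12.1378 = 4.32509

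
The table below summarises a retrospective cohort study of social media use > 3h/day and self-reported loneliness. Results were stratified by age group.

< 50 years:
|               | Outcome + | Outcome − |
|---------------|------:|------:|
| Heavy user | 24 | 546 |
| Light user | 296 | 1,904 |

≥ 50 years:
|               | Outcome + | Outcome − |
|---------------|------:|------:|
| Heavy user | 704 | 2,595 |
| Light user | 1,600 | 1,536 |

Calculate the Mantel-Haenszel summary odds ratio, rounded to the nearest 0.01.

OR_MH = Σ(aᵢdᵢ/nᵢ) / Σ(bᵢcᵢ/nᵢ), where nᵢ is the stratum total.
Stratum 1 (< 50 years): n = 2770; a·d/n = 24·1904/2770 = 16.4968; b·c/n = 546·296/2770 = 58.3451
Stratum 2 (≥ 50 years): n = 6435; a·d/n = 704·1536/6435 = 168.0410; b·c/n = 2595·1600/6435 = 645.2214
OR_MH = (16.4968 + 168.0410) / (58.3451 + 645.2214) = 184.5378 / 703.5666 = 0.26229

0.26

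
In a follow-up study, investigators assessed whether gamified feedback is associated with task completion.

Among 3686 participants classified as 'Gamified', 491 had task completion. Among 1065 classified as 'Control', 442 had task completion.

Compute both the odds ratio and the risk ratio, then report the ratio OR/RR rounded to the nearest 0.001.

From the description: a = 491, b = 3195, c = 442, d = 623.
OR = (491·623)/(3195·442) = 305893/1412190 = 0.21661
Risk in exposed = 491/3686 = 0.13321; risk in unexposed = 442/1065 = 0.41502; RR = 0.32096
OR/RR = 0.21661 / 0.32096 = 0.67487
The outcome is not rare, so the OR lies further from 1 than the RR.

0.675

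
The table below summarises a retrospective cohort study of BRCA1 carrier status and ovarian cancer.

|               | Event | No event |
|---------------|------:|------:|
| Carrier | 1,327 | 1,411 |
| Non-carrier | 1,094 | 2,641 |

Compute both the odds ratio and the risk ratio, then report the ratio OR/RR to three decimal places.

Cells: a = 1327, b = 1411, c = 1094, d = 2641.
OR = (1327·2641)/(1411·1094) = 3504607/1543634 = 2.27036
Risk in exposed = 1327/2738 = 0.48466; risk in unexposed = 1094/3735 = 0.29290; RR = 1.65467
OR/RR = 2.27036 / 1.65467 = 1.37210
The outcome is not rare, so the OR lies further from 1 than the RR.

1.372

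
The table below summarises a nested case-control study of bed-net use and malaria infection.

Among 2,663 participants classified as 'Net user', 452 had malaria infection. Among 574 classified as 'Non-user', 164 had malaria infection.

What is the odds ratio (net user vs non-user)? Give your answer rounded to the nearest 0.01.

0.51

From the description: a = 452, b = 2211, c = 164, d = 410.
OR = (a·d)/(b·c) = (452 × 410) / (2211 × 164) = 185320 / 362604 = 0.51108
Exposure is associated with lower odds of malaria infection (OR = 0.51 < 1).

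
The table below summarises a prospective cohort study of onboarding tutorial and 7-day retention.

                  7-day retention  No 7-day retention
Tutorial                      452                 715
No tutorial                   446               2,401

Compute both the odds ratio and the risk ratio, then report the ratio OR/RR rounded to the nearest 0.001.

1.376

Cells: a = 452, b = 715, c = 446, d = 2401.
OR = (452·2401)/(715·446) = 1085252/318890 = 3.40322
Risk in exposed = 452/1167 = 0.38732; risk in unexposed = 446/2847 = 0.15666; RR = 2.47241
OR/RR = 3.40322 / 2.47241 = 1.37648
The outcome is not rare, so the OR lies further from 1 than the RR.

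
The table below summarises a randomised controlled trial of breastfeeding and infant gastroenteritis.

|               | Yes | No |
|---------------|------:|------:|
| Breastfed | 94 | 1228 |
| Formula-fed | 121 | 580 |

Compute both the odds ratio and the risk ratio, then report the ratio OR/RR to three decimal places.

Cells: a = 94, b = 1228, c = 121, d = 580.
OR = (94·580)/(1228·121) = 54520/148588 = 0.36692
Risk in exposed = 94/1322 = 0.07110; risk in unexposed = 121/701 = 0.17261; RR = 0.41194
OR/RR = 0.36692 / 0.41194 = 0.89072
The outcome is not rare, so the OR lies further from 1 than the RR.

0.891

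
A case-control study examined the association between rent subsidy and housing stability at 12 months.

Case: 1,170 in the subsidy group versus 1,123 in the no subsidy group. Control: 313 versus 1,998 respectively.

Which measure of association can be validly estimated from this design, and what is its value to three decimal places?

6.651

From the description: a = 1170, b = 313, c = 1123, d = 1998.
This is a case-control study: participants were sampled on outcome status, so risks in the source population cannot be estimated directly — relative risk is not valid here. The odds ratio is the appropriate measure.
OR = (a·d)/(b·c) = (1170 × 1998) / (313 × 1123) = 2337660 / 351499 = 6.65055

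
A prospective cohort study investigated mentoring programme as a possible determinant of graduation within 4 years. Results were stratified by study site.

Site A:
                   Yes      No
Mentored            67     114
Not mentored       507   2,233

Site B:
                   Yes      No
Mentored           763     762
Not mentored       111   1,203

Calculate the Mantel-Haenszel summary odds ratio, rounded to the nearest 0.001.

7.554

OR_MH = Σ(aᵢdᵢ/nᵢ) / Σ(bᵢcᵢ/nᵢ), where nᵢ is the stratum total.
Stratum 1 (Site A): n = 2921; a·d/n = 67·2233/2921 = 51.2191; b·c/n = 114·507/2921 = 19.7871
Stratum 2 (Site B): n = 2839; a·d/n = 763·1203/2839 = 323.3142; b·c/n = 762·111/2839 = 29.7929
OR_MH = (51.2191 + 323.3142) / (19.7871 + 29.7929) = 374.5333 / 49.5799 = 7.55413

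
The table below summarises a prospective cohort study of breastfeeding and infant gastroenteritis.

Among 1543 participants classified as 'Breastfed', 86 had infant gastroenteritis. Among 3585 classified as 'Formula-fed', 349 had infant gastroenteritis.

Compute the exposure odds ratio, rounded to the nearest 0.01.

0.55

From the description: a = 86, b = 1457, c = 349, d = 3236.
OR = (a·d)/(b·c) = (86 × 3236) / (1457 × 349) = 278296 / 508493 = 0.54730
Exposure is associated with lower odds of infant gastroenteritis (OR = 0.55 < 1).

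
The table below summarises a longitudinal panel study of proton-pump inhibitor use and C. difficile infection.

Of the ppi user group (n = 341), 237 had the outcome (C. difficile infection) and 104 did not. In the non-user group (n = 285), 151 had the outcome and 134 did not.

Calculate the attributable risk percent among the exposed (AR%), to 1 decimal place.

From the description: a = 237, b = 104, c = 151, d = 134.
Risk in exposed = 237/341 = 0.69501; risk in unexposed = 151/285 = 0.52982.
RR = 0.69501/0.52982 = 1.31178
AR% = (RR − 1)/RR × 100 = (1.31178 − 1)/1.31178 × 100 = 23.7679%

23.8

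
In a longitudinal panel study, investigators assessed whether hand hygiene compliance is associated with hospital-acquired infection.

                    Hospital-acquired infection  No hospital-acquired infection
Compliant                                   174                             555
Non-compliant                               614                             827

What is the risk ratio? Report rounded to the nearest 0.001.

Cells: a = 174, b = 555, c = 614, d = 827.
Risk in exposed = 174/729 = 0.23868; risk in unexposed = 614/1441 = 0.42609.
RR = 0.23868 / 0.42609 = 0.56017
The risk is 44% lower among the exposed than among the unexposed.

0.560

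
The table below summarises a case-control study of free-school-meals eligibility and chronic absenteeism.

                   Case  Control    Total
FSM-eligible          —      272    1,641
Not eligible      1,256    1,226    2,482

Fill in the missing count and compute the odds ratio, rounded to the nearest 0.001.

4.913

The missing cell is in the exposed row: 1641 − 272 = 1369.
So a = 1369, b = 272, c = 1256, d = 1226.
OR = (a·d)/(b·c) = (1369 × 1226) / (272 × 1256) = 1678394 / 341632 = 4.91287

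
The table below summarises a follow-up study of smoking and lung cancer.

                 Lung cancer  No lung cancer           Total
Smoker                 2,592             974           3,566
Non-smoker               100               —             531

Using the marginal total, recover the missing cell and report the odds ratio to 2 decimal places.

The missing cell is in the unexposed row: 531 − 100 = 431.
So a = 2592, b = 974, c = 100, d = 431.
OR = (a·d)/(b·c) = (2592 × 431) / (974 × 100) = 1117152 / 97400 = 11.46973

11.47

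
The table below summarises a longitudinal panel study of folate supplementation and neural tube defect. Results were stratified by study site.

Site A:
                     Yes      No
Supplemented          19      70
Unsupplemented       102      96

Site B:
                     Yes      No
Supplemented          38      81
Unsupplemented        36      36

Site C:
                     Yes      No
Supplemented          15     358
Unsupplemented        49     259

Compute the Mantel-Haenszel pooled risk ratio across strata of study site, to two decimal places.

RR_MH = Σ(aᵢ·n₀ᵢ/nᵢ) / Σ(cᵢ·n₁ᵢ/nᵢ), with n₁ᵢ = aᵢ+bᵢ (exposed), n₀ᵢ = cᵢ+dᵢ (unexposed), nᵢ = n₁ᵢ+n₀ᵢ.
Stratum 1 (Site A): n₁ = 89, n₀ = 198, n = 287; a·n₀/n = 19·198/287 = 13.1080; c·n₁/n = 102·89/287 = 31.6307
Stratum 2 (Site B): n₁ = 119, n₀ = 72, n = 191; a·n₀/n = 38·72/191 = 14.3246; c·n₁/n = 36·119/191 = 22.4293
Stratum 3 (Site C): n₁ = 373, n₀ = 308, n = 681; a·n₀/n = 15·308/681 = 6.7841; c·n₁/n = 49·373/681 = 26.8385
RR_MH = (13.1080 + 14.3246 + 6.7841) / (31.6307 + 22.4293 + 26.8385) = 34.2168 / 80.8985 = 0.42296

0.42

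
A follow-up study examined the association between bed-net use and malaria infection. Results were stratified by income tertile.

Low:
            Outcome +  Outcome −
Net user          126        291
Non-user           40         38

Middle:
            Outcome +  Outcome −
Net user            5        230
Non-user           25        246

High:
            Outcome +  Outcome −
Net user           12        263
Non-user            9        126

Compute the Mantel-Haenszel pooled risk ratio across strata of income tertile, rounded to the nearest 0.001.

0.516

RR_MH = Σ(aᵢ·n₀ᵢ/nᵢ) / Σ(cᵢ·n₁ᵢ/nᵢ), with n₁ᵢ = aᵢ+bᵢ (exposed), n₀ᵢ = cᵢ+dᵢ (unexposed), nᵢ = n₁ᵢ+n₀ᵢ.
Stratum 1 (Low): n₁ = 417, n₀ = 78, n = 495; a·n₀/n = 126·78/495 = 19.8545; c·n₁/n = 40·417/495 = 33.6970
Stratum 2 (Middle): n₁ = 235, n₀ = 271, n = 506; a·n₀/n = 5·271/506 = 2.6779; c·n₁/n = 25·235/506 = 11.6107
Stratum 3 (High): n₁ = 275, n₀ = 135, n = 410; a·n₀/n = 12·135/410 = 3.9512; c·n₁/n = 9·275/410 = 6.0366
RR_MH = (19.8545 + 2.6779 + 3.9512) / (33.6970 + 11.6107 + 6.0366) = 26.4836 / 51.3442 = 0.51581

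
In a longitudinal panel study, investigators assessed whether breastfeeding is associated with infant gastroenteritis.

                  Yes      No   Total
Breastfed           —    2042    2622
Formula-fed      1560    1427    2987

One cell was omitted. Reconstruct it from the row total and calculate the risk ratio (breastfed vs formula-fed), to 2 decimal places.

0.42

The missing cell is in the exposed row: 2622 − 2042 = 580.
So a = 580, b = 2042, c = 1560, d = 1427.
RR = [a/(a+b)] / [c/(c+d)] = (580/2622) / (1560/2987) = 0.22121/0.52226 = 0.42355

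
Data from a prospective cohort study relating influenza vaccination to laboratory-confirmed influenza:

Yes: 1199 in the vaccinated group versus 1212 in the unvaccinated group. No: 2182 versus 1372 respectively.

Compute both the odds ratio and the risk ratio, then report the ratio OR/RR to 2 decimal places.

0.82

From the description: a = 1199, b = 2182, c = 1212, d = 1372.
OR = (1199·1372)/(2182·1212) = 1645028/2644584 = 0.62204
Risk in exposed = 1199/3381 = 0.35463; risk in unexposed = 1212/2584 = 0.46904; RR = 0.75607
OR/RR = 0.62204 / 0.75607 = 0.82272
The outcome is not rare, so the OR lies further from 1 than the RR.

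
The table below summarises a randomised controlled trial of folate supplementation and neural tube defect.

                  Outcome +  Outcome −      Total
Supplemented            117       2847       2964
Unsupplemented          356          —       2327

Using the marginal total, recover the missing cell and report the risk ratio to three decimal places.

0.258

The missing cell is in the unexposed row: 2327 − 356 = 1971.
So a = 117, b = 2847, c = 356, d = 1971.
RR = [a/(a+b)] / [c/(c+d)] = (117/2964) / (356/2327) = 0.03947/0.15299 = 0.25802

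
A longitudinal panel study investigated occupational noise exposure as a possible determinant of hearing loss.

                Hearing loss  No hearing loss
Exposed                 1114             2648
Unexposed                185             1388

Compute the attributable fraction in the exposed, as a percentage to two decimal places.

60.28

Cells: a = 1114, b = 2648, c = 185, d = 1388.
Risk in exposed = 1114/3762 = 0.29612; risk in unexposed = 185/1573 = 0.11761.
RR = 0.29612/0.11761 = 2.51781
AR% = (RR − 1)/RR × 100 = (2.51781 − 1)/2.51781 × 100 = 60.2830%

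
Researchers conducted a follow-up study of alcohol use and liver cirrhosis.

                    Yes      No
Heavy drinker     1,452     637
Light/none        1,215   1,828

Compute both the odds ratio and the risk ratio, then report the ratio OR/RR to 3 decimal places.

1.970

Cells: a = 1452, b = 637, c = 1215, d = 1828.
OR = (1452·1828)/(637·1215) = 2654256/773955 = 3.42947
Risk in exposed = 1452/2089 = 0.69507; risk in unexposed = 1215/3043 = 0.39928; RR = 1.74082
OR/RR = 3.42947 / 1.74082 = 1.97003
The outcome is not rare, so the OR lies further from 1 than the RR.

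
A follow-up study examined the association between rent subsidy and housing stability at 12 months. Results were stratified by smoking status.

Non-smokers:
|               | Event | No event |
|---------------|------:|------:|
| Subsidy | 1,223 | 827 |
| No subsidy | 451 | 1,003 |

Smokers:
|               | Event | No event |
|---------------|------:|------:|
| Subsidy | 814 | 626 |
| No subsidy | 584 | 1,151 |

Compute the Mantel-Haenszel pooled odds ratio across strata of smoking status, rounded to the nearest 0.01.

OR_MH = Σ(aᵢdᵢ/nᵢ) / Σ(bᵢcᵢ/nᵢ), where nᵢ is the stratum total.
Stratum 1 (Non-smokers): n = 3504; a·d/n = 1223·1003/3504 = 350.0768; b·c/n = 827·451/3504 = 106.4432
Stratum 2 (Smokers): n = 3175; a·d/n = 814·1151/3175 = 295.0910; b·c/n = 626·584/3175 = 115.1446
OR_MH = (350.0768 + 295.0910) / (106.4432 + 115.1446) = 645.1678 / 221.5878 = 2.91157

2.91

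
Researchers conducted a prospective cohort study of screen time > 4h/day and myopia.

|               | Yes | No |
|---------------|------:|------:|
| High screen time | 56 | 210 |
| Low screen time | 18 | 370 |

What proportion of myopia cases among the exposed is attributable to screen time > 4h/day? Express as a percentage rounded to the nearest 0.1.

78.0

Cells: a = 56, b = 210, c = 18, d = 370.
Risk in exposed = 56/266 = 0.21053; risk in unexposed = 18/388 = 0.04639.
RR = 0.21053/0.04639 = 4.53801
AR% = (RR − 1)/RR × 100 = (4.53801 − 1)/4.53801 × 100 = 77.9639%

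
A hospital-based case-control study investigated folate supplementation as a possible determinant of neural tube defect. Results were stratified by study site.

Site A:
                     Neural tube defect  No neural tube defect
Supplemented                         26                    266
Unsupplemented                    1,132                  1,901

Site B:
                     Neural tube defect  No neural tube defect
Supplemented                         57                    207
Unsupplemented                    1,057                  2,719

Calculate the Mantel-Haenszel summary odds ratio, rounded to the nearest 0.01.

0.37

OR_MH = Σ(aᵢdᵢ/nᵢ) / Σ(bᵢcᵢ/nᵢ), where nᵢ is the stratum total.
Stratum 1 (Site A): n = 3325; a·d/n = 26·1901/3325 = 14.8650; b·c/n = 266·1132/3325 = 90.5600
Stratum 2 (Site B): n = 4040; a·d/n = 57·2719/4040 = 38.3621; b·c/n = 207·1057/4040 = 54.1582
OR_MH = (14.8650 + 38.3621) / (90.5600 + 54.1582) = 53.2271 / 144.7182 = 0.36780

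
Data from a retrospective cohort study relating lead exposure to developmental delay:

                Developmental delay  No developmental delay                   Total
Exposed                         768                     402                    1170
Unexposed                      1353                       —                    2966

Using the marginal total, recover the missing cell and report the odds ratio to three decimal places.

The missing cell is in the unexposed row: 2966 − 1353 = 1613.
So a = 768, b = 402, c = 1353, d = 1613.
OR = (a·d)/(b·c) = (768 × 1613) / (402 × 1353) = 1238784 / 543906 = 2.27757

2.278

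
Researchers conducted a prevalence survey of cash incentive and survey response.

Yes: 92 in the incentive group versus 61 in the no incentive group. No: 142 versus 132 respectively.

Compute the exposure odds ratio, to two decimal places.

1.40

From the description: a = 92, b = 142, c = 61, d = 132.
OR = (a·d)/(b·c) = (92 × 132) / (142 × 61) = 12144 / 8662 = 1.40199
The odds of survey response are about 1.40 times as high in the incentive group.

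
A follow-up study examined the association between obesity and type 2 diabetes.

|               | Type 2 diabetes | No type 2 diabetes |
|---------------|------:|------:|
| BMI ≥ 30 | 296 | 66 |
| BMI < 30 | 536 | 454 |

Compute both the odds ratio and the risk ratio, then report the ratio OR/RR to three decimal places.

Cells: a = 296, b = 66, c = 536, d = 454.
OR = (296·454)/(66·536) = 134384/35376 = 3.79873
Risk in exposed = 296/362 = 0.81768; risk in unexposed = 536/990 = 0.54141; RR = 1.51027
OR/RR = 3.79873 / 1.51027 = 2.51527
The outcome is not rare, so the OR lies further from 1 than the RR.

2.515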